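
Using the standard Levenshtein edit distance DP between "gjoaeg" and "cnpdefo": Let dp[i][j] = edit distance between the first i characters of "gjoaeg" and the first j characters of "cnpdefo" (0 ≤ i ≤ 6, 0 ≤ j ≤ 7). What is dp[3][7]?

   ''  c  n  p  d  e  f  o
''  0  1  2  3  4  5  6  7
 g  1  1  2  3  4  5  6  7
 j  2  2  2  3  4  5  6  7
 o  3  3  3  3  4  5  6  6
 a  4  4  4  4  4  5  6  7
 e  5  5  5  5  5  4  5  6
 g  6  6  6  6  6  5  5  6

6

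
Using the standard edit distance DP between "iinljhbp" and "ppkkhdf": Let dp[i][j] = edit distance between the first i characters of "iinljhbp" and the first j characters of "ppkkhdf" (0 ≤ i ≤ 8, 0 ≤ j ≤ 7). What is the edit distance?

7

   ''  p  p  k  k  h  d  f
''  0  1  2  3  4  5  6  7
 i  1  1  2  3  4  5  6  7
 i  2  2  2  3  4  5  6  7
 n  3  3  3  3  4  5  6  7
 l  4  4  4  4  4  5  6  7
 j  5  5  5  5  5  5  6  7
 h  6  6  6  6  6  5  6  7
 b  7  7  7  7  7  6  6  7
 p  8  7  7  8  8  7  7  7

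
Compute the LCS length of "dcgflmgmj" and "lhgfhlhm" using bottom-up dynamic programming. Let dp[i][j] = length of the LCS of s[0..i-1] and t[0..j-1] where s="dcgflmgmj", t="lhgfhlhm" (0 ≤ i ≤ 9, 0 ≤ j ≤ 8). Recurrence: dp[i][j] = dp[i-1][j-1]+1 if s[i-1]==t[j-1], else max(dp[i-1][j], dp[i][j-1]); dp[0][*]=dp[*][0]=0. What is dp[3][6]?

   ''  l  h  g  f  h  l  h  m
''  0  0  0  0  0  0  0  0  0
 d  0  0  0  0  0  0  0  0  0
 c  0  0  0  0  0  0  0  0  0
 g  0  0  0  1  1  1  1  1  1
 f  0  0  0  1  2  2  2  2  2
 l  0  1  1  1  2  2  3  3  3
 m  0  1  1  1  2  2  3  3  4
 g  0  1  1  2  2  2  3  3  4
 m  0  1  1  2  2  2  3  3  4
 j  0  1  1  2  2  2  3  3  4

1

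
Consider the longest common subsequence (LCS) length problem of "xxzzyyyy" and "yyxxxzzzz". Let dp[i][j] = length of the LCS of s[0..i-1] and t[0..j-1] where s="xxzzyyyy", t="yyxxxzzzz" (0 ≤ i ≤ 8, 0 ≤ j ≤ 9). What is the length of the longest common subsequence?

4

   ''  y  y  x  x  x  z  z  z  z
''  0  0  0  0  0  0  0  0  0  0
 x  0  0  0  1  1  1  1  1  1  1
 x  0  0  0  1  2  2  2  2  2  2
 z  0  0  0  1  2  2  3  3  3  3
 z  0  0  0  1  2  2  3  4  4  4
 y  0  1  1  1  2  2  3  4  4  4
 y  0  1  2  2  2  2  3  4  4  4
 y  0  1  2  2  2  2  3  4  4  4
 y  0  1  2  2  2  2  3  4  4  4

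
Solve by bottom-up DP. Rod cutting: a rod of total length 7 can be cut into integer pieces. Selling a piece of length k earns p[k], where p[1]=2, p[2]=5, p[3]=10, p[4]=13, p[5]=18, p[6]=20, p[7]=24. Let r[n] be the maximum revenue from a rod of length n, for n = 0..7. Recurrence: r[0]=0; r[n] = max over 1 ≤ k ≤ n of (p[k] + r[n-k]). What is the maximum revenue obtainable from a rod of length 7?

24

   n    0    1    2    3    4    5    6    7
r[n]    0    2    5   10   13   18   20   24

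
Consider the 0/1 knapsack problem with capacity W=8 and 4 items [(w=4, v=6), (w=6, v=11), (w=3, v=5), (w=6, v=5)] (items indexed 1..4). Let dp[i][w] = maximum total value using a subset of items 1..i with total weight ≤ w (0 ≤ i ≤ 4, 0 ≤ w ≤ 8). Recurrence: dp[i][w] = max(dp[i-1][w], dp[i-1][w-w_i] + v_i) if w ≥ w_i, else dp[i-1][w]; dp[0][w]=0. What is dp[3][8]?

i\w   0   1   2   3   4   5   6   7   8
  0   0   0   0   0   0   0   0   0   0
  1   0   0   0   0   6   6   6   6   6
  2   0   0   0   0   6   6  11  11  11
  3   0   0   0   5   6   6  11  11  11
  4   0   0   0   5   6   6  11  11  11

11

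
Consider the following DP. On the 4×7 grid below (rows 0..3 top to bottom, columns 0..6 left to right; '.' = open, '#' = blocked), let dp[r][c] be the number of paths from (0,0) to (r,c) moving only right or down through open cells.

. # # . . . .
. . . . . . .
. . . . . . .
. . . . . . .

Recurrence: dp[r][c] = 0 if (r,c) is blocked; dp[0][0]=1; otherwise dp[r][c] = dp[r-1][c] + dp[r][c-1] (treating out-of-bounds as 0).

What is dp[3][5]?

r\c   0   1   2   3   4   5   6
  0   1   0   0   0   0   0   0
  1   1   1   1   1   1   1   1
  2   1   2   3   4   5   6   7
  3   1   3   6  10  15  21  28

21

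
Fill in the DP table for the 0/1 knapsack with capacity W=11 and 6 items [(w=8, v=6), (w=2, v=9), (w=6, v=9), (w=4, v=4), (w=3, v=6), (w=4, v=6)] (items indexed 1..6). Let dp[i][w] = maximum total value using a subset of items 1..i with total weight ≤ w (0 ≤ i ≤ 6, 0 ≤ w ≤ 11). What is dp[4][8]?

18

i\w   0   1   2   3   4   5   6   7   8   9  10  11
  0   0   0   0   0   0   0   0   0   0   0   0   0
  1   0   0   0   0   0   0   0   0   6   6   6   6
  2   0   0   9   9   9   9   9   9   9   9  15  15
  3   0   0   9   9   9   9   9   9  18  18  18  18
  4   0   0   9   9   9   9  13  13  18  18  18  18
  5   0   0   9   9   9  15  15  15  18  19  19  24
  6   0   0   9   9   9  15  15  15  18  21  21  24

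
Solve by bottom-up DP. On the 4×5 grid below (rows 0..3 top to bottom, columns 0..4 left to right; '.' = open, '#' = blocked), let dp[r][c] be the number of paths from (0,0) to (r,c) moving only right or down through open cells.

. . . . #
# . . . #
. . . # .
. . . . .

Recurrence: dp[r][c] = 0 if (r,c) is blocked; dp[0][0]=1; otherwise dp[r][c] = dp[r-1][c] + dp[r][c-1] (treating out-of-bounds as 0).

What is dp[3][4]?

r\c   0   1   2   3   4
  0   1   1   1   1   0
  1   0   1   2   3   0
  2   0   1   3   0   0
  3   0   1   4   4   4

4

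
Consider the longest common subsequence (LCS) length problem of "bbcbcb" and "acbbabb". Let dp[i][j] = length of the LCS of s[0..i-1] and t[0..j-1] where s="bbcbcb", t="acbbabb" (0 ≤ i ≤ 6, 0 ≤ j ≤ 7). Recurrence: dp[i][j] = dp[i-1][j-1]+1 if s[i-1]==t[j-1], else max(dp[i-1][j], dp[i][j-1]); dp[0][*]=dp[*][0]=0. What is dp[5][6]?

   ''  a  c  b  b  a  b  b
''  0  0  0  0  0  0  0  0
 b  0  0  0  1  1  1  1  1
 b  0  0  0  1  2  2  2  2
 c  0  0  1  1  2  2  2  2
 b  0  0  1  2  2  2  3  3
 c  0  0  1  2  2  2  3  3
 b  0  0  1  2  3  3  3  4

3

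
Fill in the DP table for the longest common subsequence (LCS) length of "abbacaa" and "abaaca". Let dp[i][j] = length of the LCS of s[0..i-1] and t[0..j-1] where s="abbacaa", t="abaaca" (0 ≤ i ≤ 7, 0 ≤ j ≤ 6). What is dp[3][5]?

   ''  a  b  a  a  c  a
''  0  0  0  0  0  0  0
 a  0  1  1  1  1  1  1
 b  0  1  2  2  2  2  2
 b  0  1  2  2  2  2  2
 a  0  1  2  3  3  3  3
 c  0  1  2  3  3  4  4
 a  0  1  2  3  4  4  5
 a  0  1  2  3  4  4  5

2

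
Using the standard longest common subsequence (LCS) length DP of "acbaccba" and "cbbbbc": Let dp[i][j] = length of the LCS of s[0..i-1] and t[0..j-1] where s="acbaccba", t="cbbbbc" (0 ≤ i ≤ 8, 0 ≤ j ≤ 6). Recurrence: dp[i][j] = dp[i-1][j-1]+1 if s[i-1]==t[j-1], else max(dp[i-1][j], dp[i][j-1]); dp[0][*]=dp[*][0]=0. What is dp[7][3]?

3

   ''  c  b  b  b  b  c
''  0  0  0  0  0  0  0
 a  0  0  0  0  0  0  0
 c  0  1  1  1  1  1  1
 b  0  1  2  2  2  2  2
 a  0  1  2  2  2  2  2
 c  0  1  2  2  2  2  3
 c  0  1  2  2  2  2  3
 b  0  1  2  3  3  3  3
 a  0  1  2  3  3  3  3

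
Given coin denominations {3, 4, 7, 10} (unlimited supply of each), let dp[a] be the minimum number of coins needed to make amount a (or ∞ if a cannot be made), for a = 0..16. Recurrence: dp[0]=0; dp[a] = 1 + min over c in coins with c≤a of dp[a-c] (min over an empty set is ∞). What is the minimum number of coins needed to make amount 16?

 a  0  1  2  3  4  5  6  7  8  9 10 11 12 13 14 15 16
dp  0  -  -  1  1  -  2  1  2  3  1  2  3  2  2  3  3
(- denotes ∞ / unreachable)

3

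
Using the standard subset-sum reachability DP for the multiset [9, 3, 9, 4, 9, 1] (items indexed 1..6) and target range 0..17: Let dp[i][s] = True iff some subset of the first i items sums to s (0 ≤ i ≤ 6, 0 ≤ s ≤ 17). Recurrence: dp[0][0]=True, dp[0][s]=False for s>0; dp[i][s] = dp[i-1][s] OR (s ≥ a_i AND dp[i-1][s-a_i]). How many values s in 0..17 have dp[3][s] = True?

4

i\s   0   1   2   3   4   5   6   7   8   9  10  11  12  13  14  15  16  17
  0   T   F   F   F   F   F   F   F   F   F   F   F   F   F   F   F   F   F
  1   T   F   F   F   F   F   F   F   F   T   F   F   F   F   F   F   F   F
  2   T   F   F   T   F   F   F   F   F   T   F   F   T   F   F   F   F   F
  3   T   F   F   T   F   F   F   F   F   T   F   F   T   F   F   F   F   F
  4   T   F   F   T   T   F   F   T   F   T   F   F   T   T   F   F   T   F
  5   T   F   F   T   T   F   F   T   F   T   F   F   T   T   F   F   T   F
  6   T   T   F   T   T   T   F   T   T   T   T   F   T   T   T   F   T   T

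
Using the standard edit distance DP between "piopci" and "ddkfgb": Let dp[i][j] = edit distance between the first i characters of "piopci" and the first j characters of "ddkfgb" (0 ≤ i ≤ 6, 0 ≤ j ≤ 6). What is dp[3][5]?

5

   ''  d  d  k  f  g  b
''  0  1  2  3  4  5  6
 p  1  1  2  3  4  5  6
 i  2  2  2  3  4  5  6
 o  3  3  3  3  4  5  6
 p  4  4  4  4  4  5  6
 c  5  5  5  5  5  5  6
 i  6  6  6  6  6  6  6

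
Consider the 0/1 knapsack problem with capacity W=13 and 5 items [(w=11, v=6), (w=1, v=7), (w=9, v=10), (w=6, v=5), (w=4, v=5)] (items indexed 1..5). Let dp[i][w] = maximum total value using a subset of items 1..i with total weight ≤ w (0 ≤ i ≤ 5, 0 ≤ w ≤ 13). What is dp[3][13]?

i\w   0   1   2   3   4   5   6   7   8   9  10  11  12  13
  0   0   0   0   0   0   0   0   0   0   0   0   0   0   0
  1   0   0   0   0   0   0   0   0   0   0   0   6   6   6
  2   0   7   7   7   7   7   7   7   7   7   7   7  13  13
  3   0   7   7   7   7   7   7   7   7  10  17  17  17  17
  4   0   7   7   7   7   7   7  12  12  12  17  17  17  17
  5   0   7   7   7   7  12  12  12  12  12  17  17  17  17

17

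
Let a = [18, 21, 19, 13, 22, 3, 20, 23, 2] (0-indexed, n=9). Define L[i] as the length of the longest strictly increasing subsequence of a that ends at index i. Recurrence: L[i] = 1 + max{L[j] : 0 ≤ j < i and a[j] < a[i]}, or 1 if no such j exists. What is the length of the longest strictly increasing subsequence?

   i    0    1    2    3    4    5    6    7    8
a[i]   18   21   19   13   22    3   20   23    2
L[i]    1    2    2    1    3    1    3    4    1

4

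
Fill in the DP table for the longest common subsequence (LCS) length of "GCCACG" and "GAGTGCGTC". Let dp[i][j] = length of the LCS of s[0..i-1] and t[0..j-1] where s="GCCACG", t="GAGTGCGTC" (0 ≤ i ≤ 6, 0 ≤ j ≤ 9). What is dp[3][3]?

1

   ''  G  A  G  T  G  C  G  T  C
''  0  0  0  0  0  0  0  0  0  0
 G  0  1  1  1  1  1  1  1  1  1
 C  0  1  1  1  1  1  2  2  2  2
 C  0  1  1  1  1  1  2  2  2  3
 A  0  1  2  2  2  2  2  2  2  3
 C  0  1  2  2  2  2  3  3  3  3
 G  0  1  2  3  3  3  3  4  4  4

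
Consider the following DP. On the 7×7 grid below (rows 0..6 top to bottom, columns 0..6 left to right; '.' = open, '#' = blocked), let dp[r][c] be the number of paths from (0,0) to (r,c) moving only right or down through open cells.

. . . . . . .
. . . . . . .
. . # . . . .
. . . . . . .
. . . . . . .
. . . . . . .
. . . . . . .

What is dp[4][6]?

r\c   0   1   2   3   4   5   6
  0   1   1   1   1   1   1   1
  1   1   2   3   4   5   6   7
  2   1   3   0   4   9  15  22
  3   1   4   4   8  17  32  54
  4   1   5   9  17  34  66 120
  5   1   6  15  32  66 132 252
  6   1   7  22  54 120 252 504

120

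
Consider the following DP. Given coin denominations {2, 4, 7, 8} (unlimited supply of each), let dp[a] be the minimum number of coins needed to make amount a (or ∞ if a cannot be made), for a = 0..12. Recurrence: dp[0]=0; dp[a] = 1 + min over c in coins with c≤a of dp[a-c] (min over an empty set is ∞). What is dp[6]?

 a  0  1  2  3  4  5  6  7  8  9 10 11 12
dp  0  -  1  -  1  -  2  1  1  2  2  2  2
(- denotes ∞ / unreachable)

2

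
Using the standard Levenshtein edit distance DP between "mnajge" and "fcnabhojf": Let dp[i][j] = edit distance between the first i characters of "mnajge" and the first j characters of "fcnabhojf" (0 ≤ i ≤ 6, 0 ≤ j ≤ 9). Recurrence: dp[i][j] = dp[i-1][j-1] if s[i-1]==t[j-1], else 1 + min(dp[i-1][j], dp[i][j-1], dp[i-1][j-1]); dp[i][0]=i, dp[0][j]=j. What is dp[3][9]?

   ''  f  c  n  a  b  h  o  j  f
''  0  1  2  3  4  5  6  7  8  9
 m  1  1  2  3  4  5  6  7  8  9
 n  2  2  2  2  3  4  5  6  7  8
 a  3  3  3  3  2  3  4  5  6  7
 j  4  4  4  4  3  3  4  5  5  6
 g  5  5  5  5  4  4  4  5  6  6
 e  6  6  6  6  5  5  5  5  6  7

7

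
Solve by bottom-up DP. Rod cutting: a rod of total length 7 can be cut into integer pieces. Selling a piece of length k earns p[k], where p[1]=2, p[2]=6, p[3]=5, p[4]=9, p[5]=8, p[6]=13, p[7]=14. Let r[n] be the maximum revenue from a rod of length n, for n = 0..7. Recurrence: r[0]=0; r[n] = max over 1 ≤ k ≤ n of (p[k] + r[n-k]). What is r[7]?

20

   n    0    1    2    3    4    5    6    7
r[n]    0    2    6    8   12   14   18   20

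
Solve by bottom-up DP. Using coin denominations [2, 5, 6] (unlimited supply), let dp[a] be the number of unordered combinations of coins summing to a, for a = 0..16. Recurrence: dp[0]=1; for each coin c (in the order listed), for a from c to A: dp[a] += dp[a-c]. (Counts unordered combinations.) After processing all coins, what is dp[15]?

3

after  coin     0     1     2     3     4     5     6     7     8     9    10    11    12    13    14    15    16
          2     1     0     1     0     1     0     1     0     1     0     1     0     1     0     1     0     1
          5     1     0     1     0     1     1     1     1     1     1     2     1     2     1     2     2     2
          6     1     0     1     0     1     1     2     1     2     1     3     2     4     2     4     3     5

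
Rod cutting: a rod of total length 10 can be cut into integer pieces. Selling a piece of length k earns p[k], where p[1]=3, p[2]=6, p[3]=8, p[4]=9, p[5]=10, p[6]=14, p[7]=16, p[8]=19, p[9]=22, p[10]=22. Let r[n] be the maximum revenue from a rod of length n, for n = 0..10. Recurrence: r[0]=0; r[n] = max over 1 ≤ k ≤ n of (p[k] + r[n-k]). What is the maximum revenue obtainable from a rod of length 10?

   n    0    1    2    3    4    5    6    7    8    9   10
r[n]    0    3    6    9   12   15   18   21   24   27   30

30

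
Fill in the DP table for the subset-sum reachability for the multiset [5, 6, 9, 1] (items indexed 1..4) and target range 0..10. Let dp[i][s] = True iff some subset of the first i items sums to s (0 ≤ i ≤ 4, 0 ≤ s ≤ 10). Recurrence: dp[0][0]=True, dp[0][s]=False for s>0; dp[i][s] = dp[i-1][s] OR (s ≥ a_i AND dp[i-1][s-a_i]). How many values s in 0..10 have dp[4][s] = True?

i\s   0   1   2   3   4   5   6   7   8   9  10
  0   T   F   F   F   F   F   F   F   F   F   F
  1   T   F   F   F   F   T   F   F   F   F   F
  2   T   F   F   F   F   T   T   F   F   F   F
  3   T   F   F   F   F   T   T   F   F   T   F
  4   T   T   F   F   F   T   T   T   F   T   T

7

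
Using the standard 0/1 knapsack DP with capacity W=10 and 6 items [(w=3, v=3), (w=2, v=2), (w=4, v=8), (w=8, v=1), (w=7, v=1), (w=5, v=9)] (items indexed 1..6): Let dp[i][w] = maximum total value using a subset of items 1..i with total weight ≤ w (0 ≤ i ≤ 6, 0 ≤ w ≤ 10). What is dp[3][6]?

i\w   0   1   2   3   4   5   6   7   8   9  10
  0   0   0   0   0   0   0   0   0   0   0   0
  1   0   0   0   3   3   3   3   3   3   3   3
  2   0   0   2   3   3   5   5   5   5   5   5
  3   0   0   2   3   8   8  10  11  11  13  13
  4   0   0   2   3   8   8  10  11  11  13  13
  5   0   0   2   3   8   8  10  11  11  13  13
  6   0   0   2   3   8   9  10  11  12  17  17

10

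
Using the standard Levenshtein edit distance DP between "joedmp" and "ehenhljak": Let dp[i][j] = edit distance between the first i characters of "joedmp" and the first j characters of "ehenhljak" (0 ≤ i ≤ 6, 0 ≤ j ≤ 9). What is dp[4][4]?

   ''  e  h  e  n  h  l  j  a  k
''  0  1  2  3  4  5  6  7  8  9
 j  1  1  2  3  4  5  6  6  7  8
 o  2  2  2  3  4  5  6  7  7  8
 e  3  2  3  2  3  4  5  6  7  8
 d  4  3  3  3  3  4  5  6  7  8
 m  5  4  4  4  4  4  5  6  7  8
 p  6  5  5  5  5  5  5  6  7  8

3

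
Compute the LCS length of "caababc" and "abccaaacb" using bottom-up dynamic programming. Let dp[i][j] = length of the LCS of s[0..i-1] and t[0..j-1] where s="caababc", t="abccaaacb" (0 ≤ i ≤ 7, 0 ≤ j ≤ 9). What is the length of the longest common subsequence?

5

   ''  a  b  c  c  a  a  a  c  b
''  0  0  0  0  0  0  0  0  0  0
 c  0  0  0  1  1  1  1  1  1  1
 a  0  1  1  1  1  2  2  2  2  2
 a  0  1  1  1  1  2  3  3  3  3
 b  0  1  2  2  2  2  3  3  3  4
 a  0  1  2  2  2  3  3  4  4  4
 b  0  1  2  2  2  3  3  4  4  5
 c  0  1  2  3  3  3  3  4  5  5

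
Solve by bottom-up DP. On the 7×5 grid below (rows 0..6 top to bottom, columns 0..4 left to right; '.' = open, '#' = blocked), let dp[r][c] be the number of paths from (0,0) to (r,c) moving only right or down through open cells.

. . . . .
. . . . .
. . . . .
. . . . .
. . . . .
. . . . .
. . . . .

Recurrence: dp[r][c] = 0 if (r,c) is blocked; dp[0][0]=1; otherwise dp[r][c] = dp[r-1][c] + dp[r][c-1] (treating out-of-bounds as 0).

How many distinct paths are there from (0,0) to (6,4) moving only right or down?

r\c   0   1   2   3   4
  0   1   1   1   1   1
  1   1   2   3   4   5
  2   1   3   6  10  15
  3   1   4  10  20  35
  4   1   5  15  35  70
  5   1   6  21  56 126
  6   1   7  28  84 210

210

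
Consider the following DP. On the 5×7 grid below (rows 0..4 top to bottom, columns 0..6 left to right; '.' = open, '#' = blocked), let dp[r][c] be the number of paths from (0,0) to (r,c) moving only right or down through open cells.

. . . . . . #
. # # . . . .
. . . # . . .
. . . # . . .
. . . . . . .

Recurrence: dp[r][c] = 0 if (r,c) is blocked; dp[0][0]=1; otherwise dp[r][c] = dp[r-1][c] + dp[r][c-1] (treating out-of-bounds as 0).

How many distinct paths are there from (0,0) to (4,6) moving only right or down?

30

r\c   0   1   2   3   4   5   6
  0   1   1   1   1   1   1   0
  1   1   0   0   1   2   3   3
  2   1   1   1   0   2   5   8
  3   1   2   3   0   2   7  15
  4   1   3   6   6   8  15  30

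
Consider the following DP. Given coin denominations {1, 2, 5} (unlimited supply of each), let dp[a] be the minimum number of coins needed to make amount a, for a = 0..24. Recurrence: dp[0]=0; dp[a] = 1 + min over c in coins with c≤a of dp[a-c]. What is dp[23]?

6

 a  0  1  2  3  4  5  6  7  8  9 10 11 12 13 14 15 16 17 18 19 20 21 22 23 24
dp  0  1  1  2  2  1  2  2  3  3  2  3  3  4  4  3  4  4  5  5  4  5  5  6  6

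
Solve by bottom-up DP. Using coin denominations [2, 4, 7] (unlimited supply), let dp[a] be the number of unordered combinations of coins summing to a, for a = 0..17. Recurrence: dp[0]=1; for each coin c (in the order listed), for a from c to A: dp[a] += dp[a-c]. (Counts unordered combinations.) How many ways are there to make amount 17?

after  coin     0     1     2     3     4     5     6     7     8     9    10    11    12    13    14    15    16    17
          2     1     0     1     0     1     0     1     0     1     0     1     0     1     0     1     0     1     0
          4     1     0     1     0     2     0     2     0     3     0     3     0     4     0     4     0     5     0
          7     1     0     1     0     2     0     2     1     3     1     3     2     4     2     5     3     6     3

3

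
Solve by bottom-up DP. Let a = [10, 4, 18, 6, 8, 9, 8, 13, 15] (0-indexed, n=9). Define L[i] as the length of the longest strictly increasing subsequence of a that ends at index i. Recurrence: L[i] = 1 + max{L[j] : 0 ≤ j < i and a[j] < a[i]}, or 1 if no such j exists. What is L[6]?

   i    0    1    2    3    4    5    6    7    8
a[i]   10    4   18    6    8    9    8   13   15
L[i]    1    1    2    2    3    4    3    5    6

3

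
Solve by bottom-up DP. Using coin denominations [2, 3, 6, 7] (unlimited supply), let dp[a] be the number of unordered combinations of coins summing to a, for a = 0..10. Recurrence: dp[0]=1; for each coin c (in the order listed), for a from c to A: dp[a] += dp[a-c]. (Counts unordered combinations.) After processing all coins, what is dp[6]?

3

after  coin     0     1     2     3     4     5     6     7     8     9    10
          2     1     0     1     0     1     0     1     0     1     0     1
          3     1     0     1     1     1     1     2     1     2     2     2
          6     1     0     1     1     1     1     3     1     3     3     3
          7     1     0     1     1     1     1     3     2     3     4     4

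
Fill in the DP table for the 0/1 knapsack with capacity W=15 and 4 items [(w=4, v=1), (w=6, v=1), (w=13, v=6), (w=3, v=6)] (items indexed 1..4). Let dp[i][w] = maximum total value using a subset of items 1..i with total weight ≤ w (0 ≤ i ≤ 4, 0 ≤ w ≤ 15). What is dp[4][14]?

i\w   0   1   2   3   4   5   6   7   8   9  10  11  12  13  14  15
  0   0   0   0   0   0   0   0   0   0   0   0   0   0   0   0   0
  1   0   0   0   0   1   1   1   1   1   1   1   1   1   1   1   1
  2   0   0   0   0   1   1   1   1   1   1   2   2   2   2   2   2
  3   0   0   0   0   1   1   1   1   1   1   2   2   2   6   6   6
  4   0   0   0   6   6   6   6   7   7   7   7   7   7   8   8   8

8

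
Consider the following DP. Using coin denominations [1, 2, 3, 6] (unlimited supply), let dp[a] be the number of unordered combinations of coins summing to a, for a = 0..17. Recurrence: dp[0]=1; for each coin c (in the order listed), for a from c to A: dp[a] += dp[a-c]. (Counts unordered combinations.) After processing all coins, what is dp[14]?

36

after  coin     0     1     2     3     4     5     6     7     8     9    10    11    12    13    14    15    16    17
          1     1     1     1     1     1     1     1     1     1     1     1     1     1     1     1     1     1     1
          2     1     1     2     2     3     3     4     4     5     5     6     6     7     7     8     8     9     9
          3     1     1     2     3     4     5     7     8    10    12    14    16    19    21    24    27    30    33
          6     1     1     2     3     4     5     8     9    12    15    18    21    27    30    36    42    48    54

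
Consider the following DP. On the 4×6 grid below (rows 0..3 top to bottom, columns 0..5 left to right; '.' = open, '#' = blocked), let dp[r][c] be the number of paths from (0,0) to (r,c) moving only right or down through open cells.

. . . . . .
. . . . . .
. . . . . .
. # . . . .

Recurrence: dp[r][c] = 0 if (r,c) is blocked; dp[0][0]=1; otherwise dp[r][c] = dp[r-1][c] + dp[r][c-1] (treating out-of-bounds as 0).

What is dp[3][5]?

52

r\c   0   1   2   3   4   5
  0   1   1   1   1   1   1
  1   1   2   3   4   5   6
  2   1   3   6  10  15  21
  3   1   0   6  16  31  52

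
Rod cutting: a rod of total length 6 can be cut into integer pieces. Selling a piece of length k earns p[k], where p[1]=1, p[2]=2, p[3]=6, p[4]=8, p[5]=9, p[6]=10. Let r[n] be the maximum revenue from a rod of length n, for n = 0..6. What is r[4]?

   n    0    1    2    3    4    5    6
r[n]    0    1    2    6    8    9   12

8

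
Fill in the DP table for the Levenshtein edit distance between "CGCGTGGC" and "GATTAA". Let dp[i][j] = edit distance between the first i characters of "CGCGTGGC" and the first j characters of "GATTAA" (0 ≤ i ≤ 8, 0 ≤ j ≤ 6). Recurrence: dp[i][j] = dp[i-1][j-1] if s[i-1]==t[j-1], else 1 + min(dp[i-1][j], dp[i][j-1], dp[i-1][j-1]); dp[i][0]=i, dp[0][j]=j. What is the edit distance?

   ''  G  A  T  T  A  A
''  0  1  2  3  4  5  6
 C  1  1  2  3  4  5  6
 G  2  1  2  3  4  5  6
 C  3  2  2  3  4  5  6
 G  4  3  3  3  4  5  6
 T  5  4  4  3  3  4  5
 G  6  5  5  4  4  4  5
 G  7  6  6  5  5  5  5
 C  8  7  7  6  6  6  6

6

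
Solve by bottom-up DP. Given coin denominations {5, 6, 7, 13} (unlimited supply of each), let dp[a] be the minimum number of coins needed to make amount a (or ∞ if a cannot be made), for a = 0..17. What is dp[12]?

 a  0  1  2  3  4  5  6  7  8  9 10 11 12 13 14 15 16 17
dp  0  -  -  -  -  1  1  1  -  -  2  2  2  1  2  3  3  3
(- denotes ∞ / unreachable)

2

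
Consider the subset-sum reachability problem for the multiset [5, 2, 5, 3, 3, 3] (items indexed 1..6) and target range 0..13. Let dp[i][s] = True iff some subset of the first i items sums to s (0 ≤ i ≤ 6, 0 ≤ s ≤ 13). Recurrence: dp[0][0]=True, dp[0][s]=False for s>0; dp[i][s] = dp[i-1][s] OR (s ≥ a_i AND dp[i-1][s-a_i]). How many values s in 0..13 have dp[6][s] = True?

i\s   0   1   2   3   4   5   6   7   8   9  10  11  12  13
  0   T   F   F   F   F   F   F   F   F   F   F   F   F   F
  1   T   F   F   F   F   T   F   F   F   F   F   F   F   F
  2   T   F   T   F   F   T   F   T   F   F   F   F   F   F
  3   T   F   T   F   F   T   F   T   F   F   T   F   T   F
  4   T   F   T   T   F   T   F   T   T   F   T   F   T   T
  5   T   F   T   T   F   T   T   T   T   F   T   T   T   T
  6   T   F   T   T   F   T   T   T   T   T   T   T   T   T

12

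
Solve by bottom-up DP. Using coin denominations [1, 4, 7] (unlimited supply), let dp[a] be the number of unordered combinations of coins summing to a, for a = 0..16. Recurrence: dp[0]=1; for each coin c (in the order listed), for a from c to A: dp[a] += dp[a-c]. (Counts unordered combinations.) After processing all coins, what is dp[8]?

after  coin     0     1     2     3     4     5     6     7     8     9    10    11    12    13    14    15    16
          1     1     1     1     1     1     1     1     1     1     1     1     1     1     1     1     1     1
          4     1     1     1     1     2     2     2     2     3     3     3     3     4     4     4     4     5
          7     1     1     1     1     2     2     2     3     4     4     4     5     6     6     7     8     9

4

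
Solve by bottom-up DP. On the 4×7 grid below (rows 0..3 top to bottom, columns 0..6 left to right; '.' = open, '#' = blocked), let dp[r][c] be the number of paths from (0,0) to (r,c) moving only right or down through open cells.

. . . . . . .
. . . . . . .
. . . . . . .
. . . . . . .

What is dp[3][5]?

r\c   0   1   2   3   4   5   6
  0   1   1   1   1   1   1   1
  1   1   2   3   4   5   6   7
  2   1   3   6  10  15  21  28
  3   1   4  10  20  35  56  84

56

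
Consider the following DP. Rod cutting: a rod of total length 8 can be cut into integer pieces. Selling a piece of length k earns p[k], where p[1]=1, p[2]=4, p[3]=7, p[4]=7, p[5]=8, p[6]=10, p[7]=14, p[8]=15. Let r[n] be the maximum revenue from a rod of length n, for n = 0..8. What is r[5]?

11

   n    0    1    2    3    4    5    6    7    8
r[n]    0    1    4    7    8   11   14   15   18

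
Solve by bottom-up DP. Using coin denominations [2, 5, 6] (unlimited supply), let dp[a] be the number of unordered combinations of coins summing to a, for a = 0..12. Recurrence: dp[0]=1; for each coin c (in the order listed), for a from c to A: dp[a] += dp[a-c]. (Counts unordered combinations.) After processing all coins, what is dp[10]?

after  coin     0     1     2     3     4     5     6     7     8     9    10    11    12
          2     1     0     1     0     1     0     1     0     1     0     1     0     1
          5     1     0     1     0     1     1     1     1     1     1     2     1     2
          6     1     0     1     0     1     1     2     1     2     1     3     2     4

3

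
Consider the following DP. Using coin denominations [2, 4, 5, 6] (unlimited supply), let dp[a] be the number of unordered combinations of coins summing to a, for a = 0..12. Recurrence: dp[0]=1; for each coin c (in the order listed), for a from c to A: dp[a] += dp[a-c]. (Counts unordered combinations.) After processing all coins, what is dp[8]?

after  coin     0     1     2     3     4     5     6     7     8     9    10    11    12
          2     1     0     1     0     1     0     1     0     1     0     1     0     1
          4     1     0     1     0     2     0     2     0     3     0     3     0     4
          5     1     0     1     0     2     1     2     1     3     2     4     2     5
          6     1     0     1     0     2     1     3     1     4     2     6     3     8

4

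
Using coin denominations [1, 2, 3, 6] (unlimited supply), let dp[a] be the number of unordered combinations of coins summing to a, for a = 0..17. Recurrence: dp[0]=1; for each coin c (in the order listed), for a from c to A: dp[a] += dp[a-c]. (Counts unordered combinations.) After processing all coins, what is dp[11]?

21

after  coin     0     1     2     3     4     5     6     7     8     9    10    11    12    13    14    15    16    17
          1     1     1     1     1     1     1     1     1     1     1     1     1     1     1     1     1     1     1
          2     1     1     2     2     3     3     4     4     5     5     6     6     7     7     8     8     9     9
          3     1     1     2     3     4     5     7     8    10    12    14    16    19    21    24    27    30    33
          6     1     1     2     3     4     5     8     9    12    15    18    21    27    30    36    42    48    54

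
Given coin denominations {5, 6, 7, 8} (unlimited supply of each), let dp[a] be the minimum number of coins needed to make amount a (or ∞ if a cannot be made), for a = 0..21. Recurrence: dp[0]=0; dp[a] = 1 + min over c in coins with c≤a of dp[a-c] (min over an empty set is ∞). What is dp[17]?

3

 a  0  1  2  3  4  5  6  7  8  9 10 11 12 13 14 15 16 17 18 19 20 21
dp  0  -  -  -  -  1  1  1  1  -  2  2  2  2  2  2  2  3  3  3  3  3
(- denotes ∞ / unreachable)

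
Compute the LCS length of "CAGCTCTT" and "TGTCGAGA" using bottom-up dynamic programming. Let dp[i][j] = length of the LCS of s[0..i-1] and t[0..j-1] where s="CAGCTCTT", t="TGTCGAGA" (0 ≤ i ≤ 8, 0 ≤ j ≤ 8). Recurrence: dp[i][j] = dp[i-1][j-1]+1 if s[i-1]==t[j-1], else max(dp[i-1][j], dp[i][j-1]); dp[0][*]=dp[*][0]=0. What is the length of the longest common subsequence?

3

   ''  T  G  T  C  G  A  G  A
''  0  0  0  0  0  0  0  0  0
 C  0  0  0  0  1  1  1  1  1
 A  0  0  0  0  1  1  2  2  2
 G  0  0  1  1  1  2  2  3  3
 C  0  0  1  1  2  2  2  3  3
 T  0  1  1  2  2  2  2  3  3
 C  0  1  1  2  3  3  3  3  3
 T  0  1  1  2  3  3  3  3  3
 T  0  1  1  2  3  3  3  3  3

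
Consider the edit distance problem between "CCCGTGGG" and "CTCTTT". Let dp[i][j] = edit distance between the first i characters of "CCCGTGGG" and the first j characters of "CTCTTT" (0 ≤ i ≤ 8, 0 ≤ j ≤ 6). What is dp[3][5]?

3

   ''  C  T  C  T  T  T
''  0  1  2  3  4  5  6
 C  1  0  1  2  3  4  5
 C  2  1  1  1  2  3  4
 C  3  2  2  1  2  3  4
 G  4  3  3  2  2  3  4
 T  5  4  3  3  2  2  3
 G  6  5  4  4  3  3  3
 G  7  6  5  5  4  4  4
 G  8  7  6  6  5  5  5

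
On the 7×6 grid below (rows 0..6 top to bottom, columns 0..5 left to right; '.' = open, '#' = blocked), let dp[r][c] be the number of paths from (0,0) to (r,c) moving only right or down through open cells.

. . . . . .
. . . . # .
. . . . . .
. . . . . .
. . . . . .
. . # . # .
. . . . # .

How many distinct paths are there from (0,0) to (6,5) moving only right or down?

r\c   0   1   2   3   4   5
  0   1   1   1   1   1   1
  1   1   2   3   4   0   1
  2   1   3   6  10  10  11
  3   1   4  10  20  30  41
  4   1   5  15  35  65 106
  5   1   6   0  35   0 106
  6   1   7   7  42   0 106

106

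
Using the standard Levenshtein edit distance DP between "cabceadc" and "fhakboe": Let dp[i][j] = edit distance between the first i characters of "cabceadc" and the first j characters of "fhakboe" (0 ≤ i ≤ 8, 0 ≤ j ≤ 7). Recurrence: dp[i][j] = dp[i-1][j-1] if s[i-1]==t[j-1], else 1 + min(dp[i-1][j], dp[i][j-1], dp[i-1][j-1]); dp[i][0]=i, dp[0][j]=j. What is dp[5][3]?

   ''  f  h  a  k  b  o  e
''  0  1  2  3  4  5  6  7
 c  1  1  2  3  4  5  6  7
 a  2  2  2  2  3  4  5  6
 b  3  3  3  3  3  3  4  5
 c  4  4  4  4  4  4  4  5
 e  5  5  5  5  5  5  5  4
 a  6  6  6  5  6  6  6  5
 d  7  7  7  6  6  7  7  6
 c  8  8  8  7  7  7  8  7

5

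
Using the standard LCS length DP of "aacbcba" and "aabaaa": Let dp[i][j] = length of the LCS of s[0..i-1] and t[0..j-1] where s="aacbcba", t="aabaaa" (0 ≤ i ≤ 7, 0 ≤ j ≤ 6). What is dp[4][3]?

   ''  a  a  b  a  a  a
''  0  0  0  0  0  0  0
 a  0  1  1  1  1  1  1
 a  0  1  2  2  2  2  2
 c  0  1  2  2  2  2  2
 b  0  1  2  3  3  3  3
 c  0  1  2  3  3  3  3
 b  0  1  2  3  3  3  3
 a  0  1  2  3  4  4  4

3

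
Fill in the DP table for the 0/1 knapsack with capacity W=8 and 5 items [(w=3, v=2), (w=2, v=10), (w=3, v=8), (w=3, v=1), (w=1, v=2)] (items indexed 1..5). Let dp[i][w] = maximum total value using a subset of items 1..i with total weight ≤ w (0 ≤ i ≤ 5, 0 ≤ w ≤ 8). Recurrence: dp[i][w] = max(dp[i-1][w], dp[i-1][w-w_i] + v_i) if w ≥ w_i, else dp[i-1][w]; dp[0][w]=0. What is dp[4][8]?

i\w   0   1   2   3   4   5   6   7   8
  0   0   0   0   0   0   0   0   0   0
  1   0   0   0   2   2   2   2   2   2
  2   0   0  10  10  10  12  12  12  12
  3   0   0  10  10  10  18  18  18  20
  4   0   0  10  10  10  18  18  18  20
  5   0   2  10  12  12  18  20  20  20

20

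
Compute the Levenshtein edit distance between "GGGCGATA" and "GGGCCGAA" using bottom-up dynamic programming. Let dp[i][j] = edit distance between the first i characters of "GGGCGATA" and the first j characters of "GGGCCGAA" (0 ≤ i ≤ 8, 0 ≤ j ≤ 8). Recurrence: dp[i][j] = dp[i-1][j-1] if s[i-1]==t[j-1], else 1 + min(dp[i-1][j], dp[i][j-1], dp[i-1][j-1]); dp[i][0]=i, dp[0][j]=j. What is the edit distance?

   ''  G  G  G  C  C  G  A  A
''  0  1  2  3  4  5  6  7  8
 G  1  0  1  2  3  4  5  6  7
 G  2  1  0  1  2  3  4  5  6
 G  3  2  1  0  1  2  3  4  5
 C  4  3  2  1  0  1  2  3  4
 G  5  4  3  2  1  1  1  2  3
 A  6  5  4  3  2  2  2  1  2
 T  7  6  5  4  3  3  3  2  2
 A  8  7  6  5  4  4  4  3  2

2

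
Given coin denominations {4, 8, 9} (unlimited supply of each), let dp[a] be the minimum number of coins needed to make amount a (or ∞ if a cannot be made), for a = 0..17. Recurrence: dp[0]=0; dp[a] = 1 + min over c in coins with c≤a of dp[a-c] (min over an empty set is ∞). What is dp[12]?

 a  0  1  2  3  4  5  6  7  8  9 10 11 12 13 14 15 16 17
dp  0  -  -  -  1  -  -  -  1  1  -  -  2  2  -  -  2  2
(- denotes ∞ / unreachable)

2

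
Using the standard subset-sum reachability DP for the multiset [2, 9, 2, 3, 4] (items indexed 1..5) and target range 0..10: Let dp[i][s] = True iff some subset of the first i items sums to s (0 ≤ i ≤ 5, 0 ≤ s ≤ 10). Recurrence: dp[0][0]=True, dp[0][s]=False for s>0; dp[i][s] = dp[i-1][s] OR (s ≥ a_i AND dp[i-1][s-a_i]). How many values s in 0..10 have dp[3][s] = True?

4

i\s   0   1   2   3   4   5   6   7   8   9  10
  0   T   F   F   F   F   F   F   F   F   F   F
  1   T   F   T   F   F   F   F   F   F   F   F
  2   T   F   T   F   F   F   F   F   F   T   F
  3   T   F   T   F   T   F   F   F   F   T   F
  4   T   F   T   T   T   T   F   T   F   T   F
  5   T   F   T   T   T   T   T   T   T   T   F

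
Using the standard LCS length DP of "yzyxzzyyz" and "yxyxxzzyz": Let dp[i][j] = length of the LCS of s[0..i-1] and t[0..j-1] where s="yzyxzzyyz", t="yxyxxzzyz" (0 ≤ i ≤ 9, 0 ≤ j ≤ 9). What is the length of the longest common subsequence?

   ''  y  x  y  x  x  z  z  y  z
''  0  0  0  0  0  0  0  0  0  0
 y  0  1  1  1  1  1  1  1  1  1
 z  0  1  1  1  1  1  2  2  2  2
 y  0  1  1  2  2  2  2  2  3  3
 x  0  1  2  2  3  3  3  3  3  3
 z  0  1  2  2  3  3  4  4  4  4
 z  0  1  2  2  3  3  4  5  5  5
 y  0  1  2  3  3  3  4  5  6  6
 y  0  1  2  3  3  3  4  5  6  6
 z  0  1  2  3  3  3  4  5  6  7

7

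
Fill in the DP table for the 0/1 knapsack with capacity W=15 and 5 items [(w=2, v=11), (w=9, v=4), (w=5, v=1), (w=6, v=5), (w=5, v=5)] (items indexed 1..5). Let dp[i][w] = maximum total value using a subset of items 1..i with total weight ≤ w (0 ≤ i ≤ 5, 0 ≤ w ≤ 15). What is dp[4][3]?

i\w   0   1   2   3   4   5   6   7   8   9  10  11  12  13  14  15
  0   0   0   0   0   0   0   0   0   0   0   0   0   0   0   0   0
  1   0   0  11  11  11  11  11  11  11  11  11  11  11  11  11  11
  2   0   0  11  11  11  11  11  11  11  11  11  15  15  15  15  15
  3   0   0  11  11  11  11  11  12  12  12  12  15  15  15  15  15
  4   0   0  11  11  11  11  11  12  16  16  16  16  16  17  17  17
  5   0   0  11  11  11  11  11  16  16  16  16  16  17  21  21  21

11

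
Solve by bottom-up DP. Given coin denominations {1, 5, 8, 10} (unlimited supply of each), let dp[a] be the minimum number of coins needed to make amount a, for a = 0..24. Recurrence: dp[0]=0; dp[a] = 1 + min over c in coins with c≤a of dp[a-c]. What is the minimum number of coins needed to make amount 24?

 a  0  1  2  3  4  5  6  7  8  9 10 11 12 13 14 15 16 17 18 19 20 21 22 23 24
dp  0  1  2  3  4  1  2  3  1  2  1  2  3  2  3  2  2  3  2  3  2  3  4  3  3

3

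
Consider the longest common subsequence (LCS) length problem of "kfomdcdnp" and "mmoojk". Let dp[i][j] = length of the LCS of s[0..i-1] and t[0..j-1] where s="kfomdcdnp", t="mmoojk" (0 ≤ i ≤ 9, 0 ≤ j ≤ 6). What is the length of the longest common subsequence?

   ''  m  m  o  o  j  k
''  0  0  0  0  0  0  0
 k  0  0  0  0  0  0  1
 f  0  0  0  0  0  0  1
 o  0  0  0  1  1  1  1
 m  0  1  1  1  1  1  1
 d  0  1  1  1  1  1  1
 c  0  1  1  1  1  1  1
 d  0  1  1  1  1  1  1
 n  0  1  1  1  1  1  1
 p  0  1  1  1  1  1  1

1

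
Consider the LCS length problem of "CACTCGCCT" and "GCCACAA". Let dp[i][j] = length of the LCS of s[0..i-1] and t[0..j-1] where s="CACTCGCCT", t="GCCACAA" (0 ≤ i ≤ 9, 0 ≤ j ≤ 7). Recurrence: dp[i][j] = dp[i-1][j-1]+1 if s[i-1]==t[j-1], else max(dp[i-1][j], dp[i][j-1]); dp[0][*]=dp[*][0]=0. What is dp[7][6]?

3

   ''  G  C  C  A  C  A  A
''  0  0  0  0  0  0  0  0
 C  0  0  1  1  1  1  1  1
 A  0  0  1  1  2  2  2  2
 C  0  0  1  2  2  3  3  3
 T  0  0  1  2  2  3  3  3
 C  0  0  1  2  2  3  3  3
 G  0  1  1  2  2  3  3  3
 C  0  1  2  2  2  3  3  3
 C  0  1  2  3  3  3  3  3
 T  0  1  2  3  3  3  3  3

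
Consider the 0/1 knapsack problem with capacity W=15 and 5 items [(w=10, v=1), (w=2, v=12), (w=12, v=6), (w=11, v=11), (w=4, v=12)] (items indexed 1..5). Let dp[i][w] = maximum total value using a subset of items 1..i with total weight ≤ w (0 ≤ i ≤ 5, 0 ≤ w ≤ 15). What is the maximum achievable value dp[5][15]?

24

i\w   0   1   2   3   4   5   6   7   8   9  10  11  12  13  14  15
  0   0   0   0   0   0   0   0   0   0   0   0   0   0   0   0   0
  1   0   0   0   0   0   0   0   0   0   0   1   1   1   1   1   1
  2   0   0  12  12  12  12  12  12  12  12  12  12  13  13  13  13
  3   0   0  12  12  12  12  12  12  12  12  12  12  13  13  18  18
  4   0   0  12  12  12  12  12  12  12  12  12  12  13  23  23  23
  5   0   0  12  12  12  12  24  24  24  24  24  24  24  24  24  24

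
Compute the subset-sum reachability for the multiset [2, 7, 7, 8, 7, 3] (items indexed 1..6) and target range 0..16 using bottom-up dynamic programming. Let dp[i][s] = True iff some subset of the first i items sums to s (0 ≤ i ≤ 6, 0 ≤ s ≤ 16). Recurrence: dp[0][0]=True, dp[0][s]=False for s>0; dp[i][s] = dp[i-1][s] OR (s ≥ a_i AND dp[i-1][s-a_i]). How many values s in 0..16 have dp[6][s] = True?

14

i\s   0   1   2   3   4   5   6   7   8   9  10  11  12  13  14  15  16
  0   T   F   F   F   F   F   F   F   F   F   F   F   F   F   F   F   F
  1   T   F   T   F   F   F   F   F   F   F   F   F   F   F   F   F   F
  2   T   F   T   F   F   F   F   T   F   T   F   F   F   F   F   F   F
  3   T   F   T   F   F   F   F   T   F   T   F   F   F   F   T   F   T
  4   T   F   T   F   F   F   F   T   T   T   T   F   F   F   T   T   T
  5   T   F   T   F   F   F   F   T   T   T   T   F   F   F   T   T   T
  6   T   F   T   T   F   T   F   T   T   T   T   T   T   T   T   T   T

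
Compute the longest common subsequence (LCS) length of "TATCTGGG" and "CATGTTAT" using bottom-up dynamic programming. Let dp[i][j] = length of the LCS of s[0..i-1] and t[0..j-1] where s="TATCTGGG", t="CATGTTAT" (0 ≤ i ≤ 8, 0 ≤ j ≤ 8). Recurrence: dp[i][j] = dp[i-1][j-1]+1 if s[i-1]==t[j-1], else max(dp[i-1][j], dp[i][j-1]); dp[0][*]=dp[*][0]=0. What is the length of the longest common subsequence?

   ''  C  A  T  G  T  T  A  T
''  0  0  0  0  0  0  0  0  0
 T  0  0  0  1  1  1  1  1  1
 A  0  0  1  1  1  1  1  2  2
 T  0  0  1  2  2  2  2  2  3
 C  0  1  1  2  2  2  2  2  3
 T  0  1  1  2  2  3  3  3  3
 G  0  1  1  2  3  3  3  3  3
 G  0  1  1  2  3  3  3  3  3
 G  0  1  1  2  3  3  3  3  3

3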